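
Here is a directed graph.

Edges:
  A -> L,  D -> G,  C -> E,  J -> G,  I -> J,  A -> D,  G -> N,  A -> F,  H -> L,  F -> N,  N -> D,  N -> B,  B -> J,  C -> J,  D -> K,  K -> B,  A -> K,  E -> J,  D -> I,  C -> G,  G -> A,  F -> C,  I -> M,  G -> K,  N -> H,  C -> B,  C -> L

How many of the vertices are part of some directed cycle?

11

A vertex is on a directed cycle iff it belongs to a strongly connected component of size ≥ 2 (or has a self-loop).
The vertices on cycles are {A, B, C, D, E, F, G, I, J, K, N} — 11 in total.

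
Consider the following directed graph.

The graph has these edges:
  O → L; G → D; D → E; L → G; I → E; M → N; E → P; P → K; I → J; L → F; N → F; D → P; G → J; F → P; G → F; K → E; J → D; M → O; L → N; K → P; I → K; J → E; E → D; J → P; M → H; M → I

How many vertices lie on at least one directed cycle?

A vertex is on a directed cycle iff it belongs to a strongly connected component of size ≥ 2 (or has a self-loop).
The vertices on cycles are {D, E, K, P} — 4 in total.

4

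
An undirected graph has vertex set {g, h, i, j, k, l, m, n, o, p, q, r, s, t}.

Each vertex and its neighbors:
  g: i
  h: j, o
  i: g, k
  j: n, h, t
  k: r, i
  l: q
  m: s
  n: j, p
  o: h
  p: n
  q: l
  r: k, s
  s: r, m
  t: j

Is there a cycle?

No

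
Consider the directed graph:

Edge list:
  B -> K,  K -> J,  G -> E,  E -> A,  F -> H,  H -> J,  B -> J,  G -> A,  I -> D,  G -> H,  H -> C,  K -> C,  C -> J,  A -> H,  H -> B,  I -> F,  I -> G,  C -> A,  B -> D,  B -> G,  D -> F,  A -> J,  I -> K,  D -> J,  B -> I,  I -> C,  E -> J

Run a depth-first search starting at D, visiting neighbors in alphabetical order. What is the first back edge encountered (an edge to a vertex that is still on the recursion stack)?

B->D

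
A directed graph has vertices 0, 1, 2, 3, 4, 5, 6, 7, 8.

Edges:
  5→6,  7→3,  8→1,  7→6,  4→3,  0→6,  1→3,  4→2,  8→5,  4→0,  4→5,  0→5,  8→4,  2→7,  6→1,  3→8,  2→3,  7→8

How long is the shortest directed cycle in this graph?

3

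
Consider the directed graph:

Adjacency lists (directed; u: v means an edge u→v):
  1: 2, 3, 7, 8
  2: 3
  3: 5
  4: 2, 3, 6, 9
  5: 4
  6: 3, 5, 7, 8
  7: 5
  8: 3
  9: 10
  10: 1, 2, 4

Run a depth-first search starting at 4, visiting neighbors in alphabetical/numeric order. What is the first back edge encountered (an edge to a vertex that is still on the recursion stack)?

5->4

DFS from 4 (visiting neighbors in alphabetical/numeric order); mark gray on enter, black on exit:
4 gray
  2 gray
    3 gray
      5 gray
        5→4: 4 is gray → back edge
First back edge: 5 → 4.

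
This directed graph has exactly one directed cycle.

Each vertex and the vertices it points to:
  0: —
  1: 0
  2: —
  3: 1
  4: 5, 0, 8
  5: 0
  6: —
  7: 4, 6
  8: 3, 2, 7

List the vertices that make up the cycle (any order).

4, 7, 8

DFS with gray/black marking from 4:
4 gray
  5 gray
    0 gray
    0 black
  5 black
  4→0: 0 black — skip
  8 gray
    3 gray
      1 gray
        1→0: 0 black — skip
      1 black
    3 black
    2 gray
    2 black
    7 gray
      7→4: 4 is gray → back edge
Back edge closes the cycle 4 → 8 → 7 → 4; its vertices are {4, 7, 8}.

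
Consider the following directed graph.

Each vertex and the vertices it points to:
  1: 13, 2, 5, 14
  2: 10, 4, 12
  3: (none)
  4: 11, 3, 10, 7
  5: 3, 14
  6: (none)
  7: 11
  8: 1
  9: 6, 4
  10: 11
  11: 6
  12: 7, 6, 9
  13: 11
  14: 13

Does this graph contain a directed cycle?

No

DFS with white/gray/black marking, starting from 6:
6 gray
6 black
1 gray
  13 gray
    11 gray
      11→6: 6 black — skip
    11 black
  13 black
  2 gray
    10 gray
      10→11: 11 black — skip
    10 black
    4 gray
      4→11: 11 black — skip
      3 gray
      3 black
      4→10: 10 black — skip
      7 gray
        7→11: 11 black — skip
      7 black
    4 black
    12 gray
      12→7: 7 black — skip
      12→6: 6 black — skip
      9 gray
        9→6: 6 black — skip
        9→4: 4 black — skip
      9 black
    12 black
  2 black
  5 gray
    5→3: 3 black — skip
    14 gray
      14→13: 13 black — skip
    14 black
  5 black
  1→14: 14 black — skip
1 black
8 gray
  8→1: 1 black — skip
8 black
Every edge goes to a white or black vertex — no back edge, so the graph is acyclic.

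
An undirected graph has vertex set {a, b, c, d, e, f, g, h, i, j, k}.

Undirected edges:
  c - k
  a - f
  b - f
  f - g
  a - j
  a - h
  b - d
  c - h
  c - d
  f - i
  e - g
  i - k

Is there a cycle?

Yes

DFS, tracking each vertex's parent; an edge to a visited non-parent vertex closes a cycle.
Start from b:
visit b (parent –)
  visit f (parent b)
    visit i (parent f)
      visit k (parent i)
        k–i: parent, skip
        visit c (parent k)
          c–k: parent, skip
          visit d (parent c)
            d–c: parent, skip
            d–b: b visited and ≠ parent → cycle
Cycle: b – f – i – k – c – d – b.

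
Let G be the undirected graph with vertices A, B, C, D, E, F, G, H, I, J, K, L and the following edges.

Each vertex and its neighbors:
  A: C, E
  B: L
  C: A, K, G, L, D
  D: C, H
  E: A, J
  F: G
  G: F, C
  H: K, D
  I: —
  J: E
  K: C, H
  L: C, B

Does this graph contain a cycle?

Yes

DFS, tracking each vertex's parent; an edge to a visited non-parent vertex closes a cycle.
Start from I:
visit I (parent –)
visit A (parent –)
  visit C (parent A)
    C–A: parent, skip
    visit K (parent C)
      K–C: parent, skip
      visit H (parent K)
        H–K: parent, skip
        visit D (parent H)
          D–C: C visited and ≠ parent → cycle
Cycle: C – K – H – D – C.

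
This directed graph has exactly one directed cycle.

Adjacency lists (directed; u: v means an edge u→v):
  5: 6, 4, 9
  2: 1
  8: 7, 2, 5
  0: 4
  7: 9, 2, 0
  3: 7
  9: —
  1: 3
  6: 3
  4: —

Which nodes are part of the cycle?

DFS with gray/black marking from 7:
7 gray
  9 gray
  9 black
  2 gray
    1 gray
      3 gray
        3→7: 7 is gray → back edge
Back edge closes the cycle 7 → 2 → 1 → 3 → 7; its vertices are {1, 2, 3, 7}.

1, 2, 3, 7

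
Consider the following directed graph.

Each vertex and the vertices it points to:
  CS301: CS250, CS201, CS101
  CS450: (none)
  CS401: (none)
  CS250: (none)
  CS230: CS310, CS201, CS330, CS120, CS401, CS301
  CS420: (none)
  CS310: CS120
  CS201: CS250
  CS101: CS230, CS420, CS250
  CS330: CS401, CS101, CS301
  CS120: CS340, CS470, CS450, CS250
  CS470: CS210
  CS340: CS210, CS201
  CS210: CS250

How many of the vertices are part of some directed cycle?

A vertex is on a directed cycle iff it belongs to a strongly connected component of size ≥ 2 (or has a self-loop).
The vertices on cycles are {CS101, CS230, CS301, CS330} — 4 in total.

4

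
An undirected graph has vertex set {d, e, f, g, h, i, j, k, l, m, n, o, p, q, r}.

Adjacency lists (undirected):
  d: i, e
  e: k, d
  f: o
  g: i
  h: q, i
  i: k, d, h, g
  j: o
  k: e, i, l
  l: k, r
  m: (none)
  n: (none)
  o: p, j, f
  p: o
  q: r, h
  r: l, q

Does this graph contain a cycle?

DFS, tracking each vertex's parent; an edge to a visited non-parent vertex closes a cycle.
Start from k:
visit k (parent –)
  visit e (parent k)
    e–k: parent, skip
    visit d (parent e)
      visit i (parent d)
        i–k: k visited and ≠ parent → cycle
Cycle: k – e – d – i – k.

Yes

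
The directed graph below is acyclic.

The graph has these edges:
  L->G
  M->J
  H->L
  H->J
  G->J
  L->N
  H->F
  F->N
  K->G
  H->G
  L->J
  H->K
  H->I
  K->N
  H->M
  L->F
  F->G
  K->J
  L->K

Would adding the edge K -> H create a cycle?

Adding K→H creates a cycle iff H can already reach K.
Path from H: H → K.
So H → … → K → H is a cycle.

Yes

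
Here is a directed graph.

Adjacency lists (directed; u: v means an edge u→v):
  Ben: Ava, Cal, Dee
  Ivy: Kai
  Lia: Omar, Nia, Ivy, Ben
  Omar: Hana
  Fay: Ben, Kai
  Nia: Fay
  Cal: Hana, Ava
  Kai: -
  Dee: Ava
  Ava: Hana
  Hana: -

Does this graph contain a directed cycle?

No

DFS with white/gray/black marking, starting from Nia:
Nia gray
  Fay gray
    Ben gray
      Ava gray
        Hana gray
        Hana black
      Ava black
      Cal gray
        Cal→Hana: Hana black — skip
        Cal→Ava: Ava black — skip
      Cal black
      Dee gray
        Dee→Ava: Ava black — skip
      Dee black
    Ben black
    Kai gray
    Kai black
  Fay black
Nia black
Ivy gray
  Ivy→Kai: Kai black — skip
Ivy black
Lia gray
  Omar gray
    Omar→Hana: Hana black — skip
  Omar black
  Lia→Nia: Nia black — skip
  Lia→Ivy: Ivy black — skip
  Lia→Ben: Ben black — skip
Lia black
Every edge goes to a white or black vertex — no back edge, so the graph is acyclic.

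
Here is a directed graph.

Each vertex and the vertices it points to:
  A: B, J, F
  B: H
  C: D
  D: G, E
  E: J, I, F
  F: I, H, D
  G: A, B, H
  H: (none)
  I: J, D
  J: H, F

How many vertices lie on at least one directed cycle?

A vertex is on a directed cycle iff it belongs to a strongly connected component of size ≥ 2 (or has a self-loop).
The vertices on cycles are {A, D, E, F, G, I, J} — 7 in total.

7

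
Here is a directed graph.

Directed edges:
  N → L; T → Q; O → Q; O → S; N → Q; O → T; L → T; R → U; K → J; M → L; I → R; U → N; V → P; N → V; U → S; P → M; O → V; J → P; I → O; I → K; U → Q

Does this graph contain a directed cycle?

No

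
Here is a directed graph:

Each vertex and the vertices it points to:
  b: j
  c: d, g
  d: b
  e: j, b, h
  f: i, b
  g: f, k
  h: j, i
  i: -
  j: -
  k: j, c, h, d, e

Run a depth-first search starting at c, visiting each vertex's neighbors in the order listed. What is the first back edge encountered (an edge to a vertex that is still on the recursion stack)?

k->c

DFS from c (visiting each vertex's neighbors in the order listed); mark gray on enter, black on exit:
c gray
  d gray
    b gray
      j gray
      j black
    b black
  d black
  g gray
    f gray
      i gray
      i black
      f→b: b black — skip
    f black
    k gray
      k→j: j black — skip
      k→c: c is gray → back edge
First back edge: k → c.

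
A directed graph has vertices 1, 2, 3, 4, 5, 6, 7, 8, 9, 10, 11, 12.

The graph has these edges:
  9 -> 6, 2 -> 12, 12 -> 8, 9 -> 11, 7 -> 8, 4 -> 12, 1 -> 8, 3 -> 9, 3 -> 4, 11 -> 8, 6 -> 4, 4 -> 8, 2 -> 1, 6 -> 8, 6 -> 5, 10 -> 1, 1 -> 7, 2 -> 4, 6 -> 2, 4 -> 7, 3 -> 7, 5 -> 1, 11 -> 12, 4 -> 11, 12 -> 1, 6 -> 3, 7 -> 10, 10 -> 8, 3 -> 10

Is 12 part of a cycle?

12 lies on a cycle iff there is a path from 12 back to itself.
Exploring from 12, it never reaches itself; equivalently, its strongly connected component is a singleton.

No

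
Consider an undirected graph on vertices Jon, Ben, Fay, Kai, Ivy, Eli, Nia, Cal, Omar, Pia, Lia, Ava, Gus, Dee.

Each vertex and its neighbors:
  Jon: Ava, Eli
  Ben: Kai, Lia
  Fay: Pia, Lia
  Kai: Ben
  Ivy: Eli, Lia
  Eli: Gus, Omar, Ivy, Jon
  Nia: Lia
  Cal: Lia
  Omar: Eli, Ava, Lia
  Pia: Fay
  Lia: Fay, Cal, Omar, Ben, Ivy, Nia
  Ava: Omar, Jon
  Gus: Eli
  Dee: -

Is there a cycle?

DFS, tracking each vertex's parent; an edge to a visited non-parent vertex closes a cycle.
Start from Pia:
visit Pia (parent –)
  visit Fay (parent Pia)
    Fay–Pia: parent, skip
    visit Lia (parent Fay)
      Lia–Fay: parent, skip
      visit Cal (parent Lia)
        Cal–Lia: parent, skip
      visit Omar (parent Lia)
        visit Eli (parent Omar)
          visit Gus (parent Eli)
            Gus–Eli: parent, skip
          Eli–Omar: parent, skip
          visit Ivy (parent Eli)
            Ivy–Eli: parent, skip
            Ivy–Lia: Lia visited and ≠ parent → cycle
Cycle: Lia – Omar – Eli – Ivy – Lia.

Yes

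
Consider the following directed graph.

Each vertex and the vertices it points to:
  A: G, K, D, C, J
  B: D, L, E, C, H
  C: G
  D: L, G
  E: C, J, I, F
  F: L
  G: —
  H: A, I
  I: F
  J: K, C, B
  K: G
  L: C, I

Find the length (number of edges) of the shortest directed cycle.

3

For each vertex v, BFS finds the shortest path from v back to v.
The shortest such closed walk is B → E → J → B, length 3.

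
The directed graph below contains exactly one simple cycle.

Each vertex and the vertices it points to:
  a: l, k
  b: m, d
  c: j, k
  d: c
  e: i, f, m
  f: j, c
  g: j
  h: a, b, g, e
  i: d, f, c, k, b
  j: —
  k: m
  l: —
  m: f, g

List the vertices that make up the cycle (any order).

c, f, k, m

DFS with gray/black marking from k:
k gray
  m gray
    f gray
      j gray
      j black
      c gray
        c→j: j black — skip
        c→k: k is gray → back edge
Back edge closes the cycle k → m → f → c → k; its vertices are {c, f, k, m}.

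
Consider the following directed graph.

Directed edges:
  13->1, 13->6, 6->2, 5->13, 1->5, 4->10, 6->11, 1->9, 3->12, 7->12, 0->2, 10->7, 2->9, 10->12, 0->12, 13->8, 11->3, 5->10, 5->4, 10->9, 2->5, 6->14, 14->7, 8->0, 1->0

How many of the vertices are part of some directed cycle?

7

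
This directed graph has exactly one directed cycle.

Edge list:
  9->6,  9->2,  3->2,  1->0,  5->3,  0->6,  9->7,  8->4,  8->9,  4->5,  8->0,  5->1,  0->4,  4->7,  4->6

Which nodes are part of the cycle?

0, 1, 4, 5

DFS with gray/black marking from 4:
4 gray
  7 gray
  7 black
  6 gray
  6 black
  5 gray
    3 gray
      2 gray
      2 black
    3 black
    1 gray
      0 gray
        0→6: 6 black — skip
        0→4: 4 is gray → back edge
Back edge closes the cycle 4 → 5 → 1 → 0 → 4; its vertices are {0, 1, 4, 5}.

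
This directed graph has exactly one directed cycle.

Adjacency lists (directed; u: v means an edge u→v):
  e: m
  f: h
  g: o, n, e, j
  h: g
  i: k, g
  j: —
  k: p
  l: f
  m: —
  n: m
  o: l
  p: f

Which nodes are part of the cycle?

f, g, h, l, o

DFS with gray/black marking from g:
g gray
  o gray
    l gray
      f gray
        h gray
          h→g: g is gray → back edge
Back edge closes the cycle g → o → l → f → h → g; its vertices are {f, g, h, l, o}.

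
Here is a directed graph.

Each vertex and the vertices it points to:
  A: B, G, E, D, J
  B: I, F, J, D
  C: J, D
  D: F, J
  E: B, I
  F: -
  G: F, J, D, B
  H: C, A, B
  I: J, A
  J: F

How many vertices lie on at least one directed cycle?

A vertex is on a directed cycle iff it belongs to a strongly connected component of size ≥ 2 (or has a self-loop).
The vertices on cycles are {A, B, E, G, I} — 5 in total.

5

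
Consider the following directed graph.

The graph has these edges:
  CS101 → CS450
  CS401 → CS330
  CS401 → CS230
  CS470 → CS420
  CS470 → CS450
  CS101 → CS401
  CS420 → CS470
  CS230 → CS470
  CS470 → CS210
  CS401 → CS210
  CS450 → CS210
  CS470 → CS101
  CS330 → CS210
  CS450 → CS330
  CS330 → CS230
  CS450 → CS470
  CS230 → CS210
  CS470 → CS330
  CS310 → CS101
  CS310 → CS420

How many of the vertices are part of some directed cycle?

A vertex is on a directed cycle iff it belongs to a strongly connected component of size ≥ 2 (or has a self-loop).
The vertices on cycles are {CS101, CS230, CS330, CS401, CS420, CS450, CS470} — 7 in total.

7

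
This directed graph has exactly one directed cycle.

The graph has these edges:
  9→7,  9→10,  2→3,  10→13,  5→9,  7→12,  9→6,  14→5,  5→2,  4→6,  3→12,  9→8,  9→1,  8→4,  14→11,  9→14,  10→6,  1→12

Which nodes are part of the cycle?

5, 9, 14

DFS with gray/black marking from 5:
5 gray
  9 gray
    6 gray
    6 black
    7 gray
      12 gray
      12 black
    7 black
    14 gray
      14→5: 5 is gray → back edge
Back edge closes the cycle 5 → 9 → 14 → 5; its vertices are {5, 9, 14}.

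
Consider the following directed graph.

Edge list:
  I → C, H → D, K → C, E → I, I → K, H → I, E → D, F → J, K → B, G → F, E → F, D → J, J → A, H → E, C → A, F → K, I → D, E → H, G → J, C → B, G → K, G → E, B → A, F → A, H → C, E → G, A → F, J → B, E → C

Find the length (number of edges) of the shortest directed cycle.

For each vertex v, BFS finds the shortest path from v back to v.
The shortest such closed walk is E → G → E, length 2.

2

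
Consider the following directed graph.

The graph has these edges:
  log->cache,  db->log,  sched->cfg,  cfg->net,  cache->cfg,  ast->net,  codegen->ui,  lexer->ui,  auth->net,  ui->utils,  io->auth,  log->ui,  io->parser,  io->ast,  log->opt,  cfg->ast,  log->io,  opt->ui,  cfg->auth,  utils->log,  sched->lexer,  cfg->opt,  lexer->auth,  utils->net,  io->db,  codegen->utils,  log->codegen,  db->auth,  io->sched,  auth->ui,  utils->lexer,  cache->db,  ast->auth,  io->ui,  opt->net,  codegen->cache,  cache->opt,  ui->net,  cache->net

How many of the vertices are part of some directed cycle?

13

A vertex is on a directed cycle iff it belongs to a strongly connected component of size ≥ 2 (or has a self-loop).
The vertices on cycles are {db, io, ui, ast, cfg, log, opt, auth, cache, lexer, sched, utils, codegen} — 13 in total.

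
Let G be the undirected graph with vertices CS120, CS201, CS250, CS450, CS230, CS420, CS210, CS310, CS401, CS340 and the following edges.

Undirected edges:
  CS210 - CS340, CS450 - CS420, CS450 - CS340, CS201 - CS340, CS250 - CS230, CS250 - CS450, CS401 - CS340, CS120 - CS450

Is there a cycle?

No

DFS, tracking each vertex's parent; an edge to a visited non-parent vertex closes a cycle.
Start from CS310:
visit CS310 (parent –)
visit CS120 (parent –)
  visit CS450 (parent CS120)
    CS450–CS120: parent, skip
    visit CS420 (parent CS450)
      CS420–CS450: parent, skip
    visit CS340 (parent CS450)
      visit CS210 (parent CS340)
        CS210–CS340: parent, skip
      visit CS201 (parent CS340)
        CS201–CS340: parent, skip
      CS340–CS450: parent, skip
      visit CS401 (parent CS340)
        CS401–CS340: parent, skip
    visit CS250 (parent CS450)
      visit CS230 (parent CS250)
        CS230–CS250: parent, skip
      CS250–CS450: parent, skip
No non-parent visited neighbor found — the graph is a forest.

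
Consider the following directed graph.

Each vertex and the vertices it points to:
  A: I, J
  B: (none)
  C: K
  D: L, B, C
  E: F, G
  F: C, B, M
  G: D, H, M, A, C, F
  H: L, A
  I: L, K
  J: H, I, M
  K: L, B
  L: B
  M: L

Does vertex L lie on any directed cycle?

L lies on a cycle iff there is a path from L back to itself.
Exploring from L, it never reaches itself; equivalently, its strongly connected component is a singleton.

No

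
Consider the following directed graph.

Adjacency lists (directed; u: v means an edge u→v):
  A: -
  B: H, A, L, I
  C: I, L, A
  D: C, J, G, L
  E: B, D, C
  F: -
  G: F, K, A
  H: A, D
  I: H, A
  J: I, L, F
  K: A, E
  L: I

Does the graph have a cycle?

DFS with white/gray/black marking, starting from F:
F gray
F black
A gray
A black
B gray
  H gray
    H→A: A black — skip
    D gray
      C gray
        I gray
          I→H: H is gray → back edge
Back edge found, so a cycle exists: H → D → C → I → H.

Yes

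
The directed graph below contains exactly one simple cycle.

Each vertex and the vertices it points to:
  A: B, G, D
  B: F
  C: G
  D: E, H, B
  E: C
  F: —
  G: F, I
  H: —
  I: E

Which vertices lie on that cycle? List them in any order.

DFS with gray/black marking from G:
G gray
  F gray
  F black
  I gray
    E gray
      C gray
        C→G: G is gray → back edge
Back edge closes the cycle G → I → E → C → G; its vertices are {C, E, G, I}.

C, E, G, I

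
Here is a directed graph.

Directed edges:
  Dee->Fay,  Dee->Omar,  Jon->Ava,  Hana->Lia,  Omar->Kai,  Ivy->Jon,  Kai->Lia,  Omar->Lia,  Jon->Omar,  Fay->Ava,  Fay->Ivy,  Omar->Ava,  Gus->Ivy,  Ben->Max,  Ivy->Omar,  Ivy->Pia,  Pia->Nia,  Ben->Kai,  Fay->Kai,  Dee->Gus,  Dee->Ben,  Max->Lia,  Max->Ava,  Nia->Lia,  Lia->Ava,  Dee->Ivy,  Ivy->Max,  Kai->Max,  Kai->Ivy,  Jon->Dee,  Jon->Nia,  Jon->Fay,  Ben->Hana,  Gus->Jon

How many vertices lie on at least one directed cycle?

A vertex is on a directed cycle iff it belongs to a strongly connected component of size ≥ 2 (or has a self-loop).
The vertices on cycles are {Ben, Dee, Fay, Gus, Ivy, Jon, Kai, Omar} — 8 in total.

8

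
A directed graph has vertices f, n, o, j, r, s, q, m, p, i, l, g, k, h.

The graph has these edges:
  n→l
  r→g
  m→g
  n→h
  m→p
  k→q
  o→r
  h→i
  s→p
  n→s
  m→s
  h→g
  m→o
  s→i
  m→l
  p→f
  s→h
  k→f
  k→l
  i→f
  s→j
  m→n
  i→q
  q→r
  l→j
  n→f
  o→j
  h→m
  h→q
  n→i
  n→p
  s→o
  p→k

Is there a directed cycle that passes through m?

Yes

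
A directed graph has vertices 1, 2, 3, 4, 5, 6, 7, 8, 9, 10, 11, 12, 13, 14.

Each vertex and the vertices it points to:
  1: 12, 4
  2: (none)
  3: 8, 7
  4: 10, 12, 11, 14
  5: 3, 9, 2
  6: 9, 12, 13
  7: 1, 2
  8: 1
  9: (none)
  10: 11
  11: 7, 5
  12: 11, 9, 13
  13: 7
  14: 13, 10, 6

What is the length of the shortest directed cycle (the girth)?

4

For each vertex v, BFS finds the shortest path from v back to v.
The shortest such closed walk is 1 → 4 → 11 → 7 → 1, length 4.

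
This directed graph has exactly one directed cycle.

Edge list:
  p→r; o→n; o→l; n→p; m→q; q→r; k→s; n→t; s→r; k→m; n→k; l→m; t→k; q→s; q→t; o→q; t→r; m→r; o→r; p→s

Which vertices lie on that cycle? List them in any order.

DFS with gray/black marking from k:
k gray
  s gray
    r gray
    r black
  s black
  m gray
    q gray
      t gray
        t→k: k is gray → back edge
Back edge closes the cycle k → m → q → t → k; its vertices are {k, m, q, t}.

k, m, q, t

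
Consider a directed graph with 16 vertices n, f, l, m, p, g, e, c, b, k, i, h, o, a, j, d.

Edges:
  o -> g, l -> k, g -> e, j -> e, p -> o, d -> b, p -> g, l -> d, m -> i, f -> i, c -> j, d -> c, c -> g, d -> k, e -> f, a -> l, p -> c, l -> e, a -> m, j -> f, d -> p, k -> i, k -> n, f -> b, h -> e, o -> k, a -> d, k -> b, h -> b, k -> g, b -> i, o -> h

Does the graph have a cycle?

No

DFS with white/gray/black marking, starting from m:
m gray
  i gray
  i black
m black
n gray
n black
f gray
  b gray
    b→i: i black — skip
  b black
  f→i: i black — skip
f black
l gray
  d gray
    d→b: b black — skip
    k gray
      k→i: i black — skip
      k→b: b black — skip
      g gray
        e gray
          e→f: f black — skip
        e black
      g black
      k→n: n black — skip
    k black
    p gray
      o gray
        o→k: k black — skip
        h gray
          h→e: e black — skip
          h→b: b black — skip
        h black
        o→g: g black — skip
      o black
      p→g: g black — skip
      c gray
        c→g: g black — skip
        j gray
          j→f: f black — skip
          j→e: e black — skip
        j black
      c black
    p black
    d→c: c black — skip
  d black
  l→e: e black — skip
  l→k: k black — skip
l black
a gray
  a→m: m black — skip
  a→l: l black — skip
  a→d: d black — skip
a black
Every edge goes to a white or black vertex — no back edge, so the graph is acyclic.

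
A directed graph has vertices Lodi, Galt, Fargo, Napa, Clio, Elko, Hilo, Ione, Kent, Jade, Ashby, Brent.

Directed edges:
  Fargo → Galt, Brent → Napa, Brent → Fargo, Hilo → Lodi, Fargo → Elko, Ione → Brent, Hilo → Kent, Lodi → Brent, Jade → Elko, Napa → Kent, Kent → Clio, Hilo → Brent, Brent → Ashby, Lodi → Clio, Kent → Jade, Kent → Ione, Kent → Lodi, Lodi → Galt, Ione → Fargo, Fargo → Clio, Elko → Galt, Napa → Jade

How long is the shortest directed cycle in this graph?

4

For each vertex v, BFS finds the shortest path from v back to v.
The shortest such closed walk is Kent → Lodi → Brent → Napa → Kent, length 4.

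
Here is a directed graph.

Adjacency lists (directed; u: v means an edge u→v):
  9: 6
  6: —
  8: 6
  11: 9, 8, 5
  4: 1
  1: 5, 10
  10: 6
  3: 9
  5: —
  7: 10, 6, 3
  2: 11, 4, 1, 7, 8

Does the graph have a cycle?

DFS with white/gray/black marking, starting from 6:
6 gray
6 black
9 gray
  9→6: 6 black — skip
9 black
8 gray
  8→6: 6 black — skip
8 black
11 gray
  11→9: 9 black — skip
  11→8: 8 black — skip
  5 gray
  5 black
11 black
4 gray
  1 gray
    1→5: 5 black — skip
    10 gray
      10→6: 6 black — skip
    10 black
  1 black
4 black
3 gray
  3→9: 9 black — skip
3 black
7 gray
  7→10: 10 black — skip
  7→6: 6 black — skip
  7→3: 3 black — skip
7 black
2 gray
  2→11: 11 black — skip
  2→4: 4 black — skip
  2→1: 1 black — skip
  2→7: 7 black — skip
  2→8: 8 black — skip
2 black
Every edge goes to a white or black vertex — no back edge, so the graph is acyclic.

No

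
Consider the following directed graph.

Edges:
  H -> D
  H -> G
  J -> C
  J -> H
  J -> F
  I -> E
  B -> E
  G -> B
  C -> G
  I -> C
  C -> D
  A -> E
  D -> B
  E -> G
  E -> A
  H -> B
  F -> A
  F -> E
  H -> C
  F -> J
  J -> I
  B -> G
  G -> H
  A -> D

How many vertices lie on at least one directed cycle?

9

A vertex is on a directed cycle iff it belongs to a strongly connected component of size ≥ 2 (or has a self-loop).
The vertices on cycles are {A, B, C, D, E, F, G, H, J} — 9 in total.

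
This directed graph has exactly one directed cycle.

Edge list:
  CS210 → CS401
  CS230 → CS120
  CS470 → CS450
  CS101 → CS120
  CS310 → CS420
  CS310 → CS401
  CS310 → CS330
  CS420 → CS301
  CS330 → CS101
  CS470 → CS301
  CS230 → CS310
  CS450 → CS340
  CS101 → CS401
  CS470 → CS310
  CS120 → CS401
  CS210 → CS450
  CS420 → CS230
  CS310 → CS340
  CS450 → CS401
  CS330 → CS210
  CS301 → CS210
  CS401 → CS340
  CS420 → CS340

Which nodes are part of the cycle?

CS230, CS310, CS420

DFS with gray/black marking from CS310:
CS310 gray
  CS401 gray
    CS340 gray
    CS340 black
  CS401 black
  CS330 gray
    CS101 gray
      CS101→CS401: CS401 black — skip
      CS120 gray
        CS120→CS401: CS401 black — skip
      CS120 black
    CS101 black
    CS210 gray
      CS210→CS401: CS401 black — skip
      CS450 gray
        CS450→CS401: CS401 black — skip
        CS450→CS340: CS340 black — skip
      CS450 black
    CS210 black
  CS330 black
  CS420 gray
    CS301 gray
      CS301→CS210: CS210 black — skip
    CS301 black
    CS420→CS340: CS340 black — skip
    CS230 gray
      CS230→CS120: CS120 black — skip
      CS230→CS310: CS310 is gray → back edge
Back edge closes the cycle CS310 → CS420 → CS230 → CS310; its vertices are {CS230, CS310, CS420}.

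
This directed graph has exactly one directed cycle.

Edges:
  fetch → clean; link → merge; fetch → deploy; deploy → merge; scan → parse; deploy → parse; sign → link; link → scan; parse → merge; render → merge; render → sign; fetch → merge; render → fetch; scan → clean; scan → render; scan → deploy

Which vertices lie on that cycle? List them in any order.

link, scan, sign, render

DFS with gray/black marking from scan:
scan gray
  parse gray
    merge gray
    merge black
  parse black
  render gray
    fetch gray
      clean gray
      clean black
      deploy gray
        deploy→merge: merge black — skip
        deploy→parse: parse black — skip
      deploy black
      fetch→merge: merge black — skip
    fetch black
    sign gray
      link gray
        link→merge: merge black — skip
        link→scan: scan is gray → back edge
Back edge closes the cycle scan → render → sign → link → scan; its vertices are {link, scan, sign, render}.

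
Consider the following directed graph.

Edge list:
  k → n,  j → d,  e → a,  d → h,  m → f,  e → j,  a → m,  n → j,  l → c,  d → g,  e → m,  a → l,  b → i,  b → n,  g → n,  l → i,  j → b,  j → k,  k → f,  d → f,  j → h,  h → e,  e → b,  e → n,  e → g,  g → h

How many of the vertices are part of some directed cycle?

8

A vertex is on a directed cycle iff it belongs to a strongly connected component of size ≥ 2 (or has a self-loop).
The vertices on cycles are {b, d, e, g, h, j, k, n} — 8 in total.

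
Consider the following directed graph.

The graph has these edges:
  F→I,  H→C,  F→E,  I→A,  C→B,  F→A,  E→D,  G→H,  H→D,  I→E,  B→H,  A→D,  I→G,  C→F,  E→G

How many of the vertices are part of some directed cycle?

A vertex is on a directed cycle iff it belongs to a strongly connected component of size ≥ 2 (or has a self-loop).
The vertices on cycles are {B, C, E, F, G, H, I} — 7 in total.

7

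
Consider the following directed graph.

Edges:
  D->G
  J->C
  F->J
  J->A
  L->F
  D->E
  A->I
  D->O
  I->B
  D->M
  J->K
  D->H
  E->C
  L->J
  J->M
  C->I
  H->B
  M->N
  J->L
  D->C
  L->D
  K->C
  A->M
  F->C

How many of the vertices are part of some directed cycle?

3

A vertex is on a directed cycle iff it belongs to a strongly connected component of size ≥ 2 (or has a self-loop).
The vertices on cycles are {F, J, L} — 3 in total.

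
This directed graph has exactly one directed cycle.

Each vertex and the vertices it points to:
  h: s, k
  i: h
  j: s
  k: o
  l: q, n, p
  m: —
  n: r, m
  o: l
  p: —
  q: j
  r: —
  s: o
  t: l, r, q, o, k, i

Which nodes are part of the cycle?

DFS with gray/black marking from l:
l gray
  q gray
    j gray
      s gray
        o gray
          o→l: l is gray → back edge
Back edge closes the cycle l → q → j → s → o → l; its vertices are {j, l, o, q, s}.

j, l, o, q, s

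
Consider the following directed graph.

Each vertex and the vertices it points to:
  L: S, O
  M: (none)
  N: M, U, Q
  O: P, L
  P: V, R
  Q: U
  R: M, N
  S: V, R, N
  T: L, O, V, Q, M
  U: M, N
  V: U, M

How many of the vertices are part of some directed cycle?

5

A vertex is on a directed cycle iff it belongs to a strongly connected component of size ≥ 2 (or has a self-loop).
The vertices on cycles are {L, N, O, Q, U} — 5 in total.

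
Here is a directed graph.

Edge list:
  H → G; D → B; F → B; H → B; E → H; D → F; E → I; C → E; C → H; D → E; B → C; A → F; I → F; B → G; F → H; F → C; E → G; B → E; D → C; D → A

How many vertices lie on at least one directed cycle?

A vertex is on a directed cycle iff it belongs to a strongly connected component of size ≥ 2 (or has a self-loop).
The vertices on cycles are {B, C, E, F, H, I} — 6 in total.

6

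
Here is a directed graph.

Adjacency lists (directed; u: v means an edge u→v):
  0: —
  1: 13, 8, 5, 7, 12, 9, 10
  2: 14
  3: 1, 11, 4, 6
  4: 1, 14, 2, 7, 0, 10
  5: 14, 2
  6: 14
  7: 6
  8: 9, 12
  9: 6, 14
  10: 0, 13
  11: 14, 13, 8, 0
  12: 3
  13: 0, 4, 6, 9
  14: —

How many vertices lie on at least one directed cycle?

8

A vertex is on a directed cycle iff it belongs to a strongly connected component of size ≥ 2 (or has a self-loop).
The vertices on cycles are {1, 3, 4, 8, 10, 11, 12, 13} — 8 in total.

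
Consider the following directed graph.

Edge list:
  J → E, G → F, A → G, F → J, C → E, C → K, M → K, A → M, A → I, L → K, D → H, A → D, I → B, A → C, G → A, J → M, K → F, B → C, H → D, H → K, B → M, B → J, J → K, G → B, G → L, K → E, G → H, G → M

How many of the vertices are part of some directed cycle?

8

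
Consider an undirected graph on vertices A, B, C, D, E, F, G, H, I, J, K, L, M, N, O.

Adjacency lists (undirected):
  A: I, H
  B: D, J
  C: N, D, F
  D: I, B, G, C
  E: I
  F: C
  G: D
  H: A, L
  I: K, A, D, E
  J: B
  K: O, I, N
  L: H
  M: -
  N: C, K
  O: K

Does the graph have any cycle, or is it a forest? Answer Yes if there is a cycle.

DFS, tracking each vertex's parent; an edge to a visited non-parent vertex closes a cycle.
Start from B:
visit B (parent –)
  visit D (parent B)
    visit I (parent D)
      visit K (parent I)
        visit O (parent K)
          O–K: parent, skip
        K–I: parent, skip
        visit N (parent K)
          visit C (parent N)
            C–N: parent, skip
            C–D: D visited and ≠ parent → cycle
Cycle: D – I – K – N – C – D.

Yes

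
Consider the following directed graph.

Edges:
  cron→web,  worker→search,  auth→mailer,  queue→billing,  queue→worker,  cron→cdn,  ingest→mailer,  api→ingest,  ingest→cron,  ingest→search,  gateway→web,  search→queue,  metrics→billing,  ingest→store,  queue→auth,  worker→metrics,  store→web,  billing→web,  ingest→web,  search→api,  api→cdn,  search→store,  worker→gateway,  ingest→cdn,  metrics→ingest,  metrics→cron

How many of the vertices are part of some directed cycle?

6

A vertex is on a directed cycle iff it belongs to a strongly connected component of size ≥ 2 (or has a self-loop).
The vertices on cycles are {api, queue, ingest, search, worker, metrics} — 6 in total.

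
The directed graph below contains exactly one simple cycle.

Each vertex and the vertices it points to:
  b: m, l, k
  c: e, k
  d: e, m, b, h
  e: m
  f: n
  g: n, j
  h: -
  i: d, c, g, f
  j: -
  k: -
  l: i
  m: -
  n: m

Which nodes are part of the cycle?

DFS with gray/black marking from i:
i gray
  d gray
    e gray
      m gray
      m black
    e black
    d→m: m black — skip
    b gray
      b→m: m black — skip
      l gray
        l→i: i is gray → back edge
Back edge closes the cycle i → d → b → l → i; its vertices are {b, d, i, l}.

b, d, i, l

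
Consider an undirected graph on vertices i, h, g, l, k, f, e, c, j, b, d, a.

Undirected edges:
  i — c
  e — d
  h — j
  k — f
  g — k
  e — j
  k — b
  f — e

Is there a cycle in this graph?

No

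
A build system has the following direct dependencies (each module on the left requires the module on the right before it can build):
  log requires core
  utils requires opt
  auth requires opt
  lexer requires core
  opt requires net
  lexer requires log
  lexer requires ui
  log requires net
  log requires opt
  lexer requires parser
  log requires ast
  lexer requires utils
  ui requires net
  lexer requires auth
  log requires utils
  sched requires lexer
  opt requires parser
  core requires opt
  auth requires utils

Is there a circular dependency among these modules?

No

DFS with white/gray/black marking, starting from auth:
auth gray
  opt gray
    parser gray
    parser black
    net gray
    net black
  opt black
  utils gray
    utils→opt: opt black — skip
  utils black
auth black
lexer gray
  log gray
    ast gray
    ast black
    core gray
      core→opt: opt black — skip
    core black
    log→opt: opt black — skip
    log→utils: utils black — skip
    log→net: net black — skip
  log black
  lexer→core: core black — skip
  ui gray
    ui→net: net black — skip
  ui black
  lexer→auth: auth black — skip
  lexer→parser: parser black — skip
  lexer→utils: utils black — skip
lexer black
sched gray
  sched→lexer: lexer black — skip
sched black
Every edge goes to a white or black vertex — no back edge, so the graph is acyclic.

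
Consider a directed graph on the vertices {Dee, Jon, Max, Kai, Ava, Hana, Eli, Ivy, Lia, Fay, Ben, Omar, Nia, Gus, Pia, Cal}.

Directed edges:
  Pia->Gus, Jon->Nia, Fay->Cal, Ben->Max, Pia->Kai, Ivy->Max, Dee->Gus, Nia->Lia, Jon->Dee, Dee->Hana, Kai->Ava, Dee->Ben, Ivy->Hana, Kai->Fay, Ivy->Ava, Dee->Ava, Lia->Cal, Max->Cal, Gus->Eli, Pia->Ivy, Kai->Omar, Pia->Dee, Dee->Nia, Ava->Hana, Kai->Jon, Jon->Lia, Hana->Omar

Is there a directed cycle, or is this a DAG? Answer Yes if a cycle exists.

No

DFS with white/gray/black marking, starting from Kai:
Kai gray
  Omar gray
  Omar black
  Ava gray
    Hana gray
      Hana→Omar: Omar black — skip
    Hana black
  Ava black
  Fay gray
    Cal gray
    Cal black
  Fay black
  Jon gray
    Nia gray
      Lia gray
        Lia→Cal: Cal black — skip
      Lia black
    Nia black
    Jon→Lia: Lia black — skip
    Dee gray
      Gus gray
        Eli gray
        Eli black
      Gus black
      Dee→Nia: Nia black — skip
      Dee→Hana: Hana black — skip
      Ben gray
        Max gray
          Max→Cal: Cal black — skip
        Max black
      Ben black
      Dee→Ava: Ava black — skip
    Dee black
  Jon black
Kai black
Ivy gray
  Ivy→Ava: Ava black — skip
  Ivy→Max: Max black — skip
  Ivy→Hana: Hana black — skip
Ivy black
Pia gray
  Pia→Kai: Kai black — skip
  Pia→Gus: Gus black — skip
  Pia→Ivy: Ivy black — skip
  Pia→Dee: Dee black — skip
Pia black
Every edge goes to a white or black vertex — no back edge, so the graph is acyclic.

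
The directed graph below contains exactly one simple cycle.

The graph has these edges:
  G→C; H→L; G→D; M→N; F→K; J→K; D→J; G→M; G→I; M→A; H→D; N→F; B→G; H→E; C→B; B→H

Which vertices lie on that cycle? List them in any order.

DFS with gray/black marking from C:
C gray
  B gray
    G gray
      D gray
        J gray
          K gray
          K black
        J black
      D black
      I gray
      I black
      G→C: C is gray → back edge
Back edge closes the cycle C → B → G → C; its vertices are {B, C, G}.

B, C, G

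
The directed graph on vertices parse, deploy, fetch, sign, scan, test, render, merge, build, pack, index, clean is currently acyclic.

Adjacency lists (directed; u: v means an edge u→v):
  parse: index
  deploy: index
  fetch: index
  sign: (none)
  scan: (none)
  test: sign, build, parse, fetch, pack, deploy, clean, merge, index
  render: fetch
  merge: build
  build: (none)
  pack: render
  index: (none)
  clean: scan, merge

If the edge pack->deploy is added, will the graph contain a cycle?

No

Adding pack→deploy creates a cycle iff deploy can already reach pack.
Explore from deploy: no path reaches pack. The graph stays acyclic.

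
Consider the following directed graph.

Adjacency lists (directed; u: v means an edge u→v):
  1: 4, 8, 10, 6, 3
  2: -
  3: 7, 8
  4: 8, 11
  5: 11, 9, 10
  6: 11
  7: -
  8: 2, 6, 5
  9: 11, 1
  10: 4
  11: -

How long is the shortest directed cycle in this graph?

4

For each vertex v, BFS finds the shortest path from v back to v.
The shortest such closed walk is 1 → 8 → 5 → 9 → 1, length 4.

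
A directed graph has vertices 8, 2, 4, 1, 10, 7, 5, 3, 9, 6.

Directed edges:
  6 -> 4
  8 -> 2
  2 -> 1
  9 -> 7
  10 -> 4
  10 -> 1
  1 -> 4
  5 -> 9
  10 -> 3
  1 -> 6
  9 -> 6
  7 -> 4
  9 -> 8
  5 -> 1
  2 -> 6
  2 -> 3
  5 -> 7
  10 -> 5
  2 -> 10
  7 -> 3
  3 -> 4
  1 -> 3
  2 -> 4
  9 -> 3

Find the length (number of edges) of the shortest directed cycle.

5

For each vertex v, BFS finds the shortest path from v back to v.
The shortest such closed walk is 5 → 9 → 8 → 2 → 10 → 5, length 5.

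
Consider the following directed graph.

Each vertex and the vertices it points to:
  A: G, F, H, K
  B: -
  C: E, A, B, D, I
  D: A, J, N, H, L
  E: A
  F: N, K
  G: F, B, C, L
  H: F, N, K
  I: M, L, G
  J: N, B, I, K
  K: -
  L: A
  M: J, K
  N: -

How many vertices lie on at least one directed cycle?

A vertex is on a directed cycle iff it belongs to a strongly connected component of size ≥ 2 (or has a self-loop).
The vertices on cycles are {A, C, D, E, G, I, J, L, M} — 9 in total.

9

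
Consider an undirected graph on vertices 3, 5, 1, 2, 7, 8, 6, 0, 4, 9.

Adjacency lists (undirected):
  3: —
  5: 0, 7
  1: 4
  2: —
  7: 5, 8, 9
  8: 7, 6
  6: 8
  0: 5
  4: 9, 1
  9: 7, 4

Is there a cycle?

DFS, tracking each vertex's parent; an edge to a visited non-parent vertex closes a cycle.
Start from 2:
visit 2 (parent –)
visit 3 (parent –)
visit 5 (parent –)
  visit 0 (parent 5)
    0–5: parent, skip
  visit 7 (parent 5)
    7–5: parent, skip
    visit 8 (parent 7)
      8–7: parent, skip
      visit 6 (parent 8)
        6–8: parent, skip
    visit 9 (parent 7)
      9–7: parent, skip
      visit 4 (parent 9)
        4–9: parent, skip
        visit 1 (parent 4)
          1–4: parent, skip
No non-parent visited neighbor found — the graph is a forest.

No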